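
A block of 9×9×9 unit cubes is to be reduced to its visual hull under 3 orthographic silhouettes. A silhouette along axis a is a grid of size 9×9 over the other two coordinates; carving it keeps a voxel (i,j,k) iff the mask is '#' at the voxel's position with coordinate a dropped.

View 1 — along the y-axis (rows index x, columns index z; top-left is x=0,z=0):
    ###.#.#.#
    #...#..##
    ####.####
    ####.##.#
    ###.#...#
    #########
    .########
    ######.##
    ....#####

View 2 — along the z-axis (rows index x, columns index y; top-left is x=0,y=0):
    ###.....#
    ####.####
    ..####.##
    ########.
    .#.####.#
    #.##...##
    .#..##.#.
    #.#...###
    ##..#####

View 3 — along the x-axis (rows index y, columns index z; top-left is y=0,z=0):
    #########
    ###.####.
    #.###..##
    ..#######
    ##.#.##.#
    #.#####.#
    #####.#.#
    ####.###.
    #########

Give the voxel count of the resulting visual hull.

remaining voxels: 276

start: 9×9×9 = 729 voxels
[1] y-view keeps 60 columns → grid now 540
[2] z-view keeps 53 columns → grid now 342
[3] x-view keeps 65 columns → grid now 276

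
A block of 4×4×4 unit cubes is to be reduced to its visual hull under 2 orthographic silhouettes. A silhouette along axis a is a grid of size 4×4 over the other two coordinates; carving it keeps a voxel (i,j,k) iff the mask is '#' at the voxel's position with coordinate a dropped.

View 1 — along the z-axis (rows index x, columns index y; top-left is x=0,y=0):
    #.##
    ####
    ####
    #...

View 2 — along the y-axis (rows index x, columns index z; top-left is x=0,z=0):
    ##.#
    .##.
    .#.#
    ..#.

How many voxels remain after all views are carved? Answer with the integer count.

|visual hull| = 26

start: 4×4×4 = 64 voxels
V1 z: intersect with XY mask (12 set) -- 48 left
V2 y: intersect with XZ mask (8 set) -- 26 left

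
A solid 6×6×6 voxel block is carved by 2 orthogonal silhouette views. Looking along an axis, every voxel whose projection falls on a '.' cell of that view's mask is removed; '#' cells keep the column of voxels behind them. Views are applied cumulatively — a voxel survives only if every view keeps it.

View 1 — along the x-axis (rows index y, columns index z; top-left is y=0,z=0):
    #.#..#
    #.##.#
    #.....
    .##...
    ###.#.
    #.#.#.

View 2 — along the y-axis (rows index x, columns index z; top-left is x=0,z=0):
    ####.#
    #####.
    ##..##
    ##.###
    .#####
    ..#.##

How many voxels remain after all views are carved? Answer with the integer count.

start: 6×6×6 = 216 voxels
[1] x-view keeps 17 columns → grid now 102
[2] y-view keeps 27 columns → grid now 74

|visual hull| = 74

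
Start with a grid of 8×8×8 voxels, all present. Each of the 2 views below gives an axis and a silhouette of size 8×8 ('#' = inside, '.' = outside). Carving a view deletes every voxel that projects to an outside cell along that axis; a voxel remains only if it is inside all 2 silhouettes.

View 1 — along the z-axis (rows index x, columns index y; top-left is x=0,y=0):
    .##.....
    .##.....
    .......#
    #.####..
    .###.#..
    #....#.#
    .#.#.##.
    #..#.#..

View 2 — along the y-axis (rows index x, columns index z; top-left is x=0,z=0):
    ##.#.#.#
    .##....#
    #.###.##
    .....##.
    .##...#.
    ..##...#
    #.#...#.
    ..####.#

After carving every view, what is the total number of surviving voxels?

start: 8×8×8 = 512 voxels
step 1: project along z, AND mask (24/64) → |grid| = 192
step 2: project along y, AND mask (30/64) → |grid| = 80

80 voxels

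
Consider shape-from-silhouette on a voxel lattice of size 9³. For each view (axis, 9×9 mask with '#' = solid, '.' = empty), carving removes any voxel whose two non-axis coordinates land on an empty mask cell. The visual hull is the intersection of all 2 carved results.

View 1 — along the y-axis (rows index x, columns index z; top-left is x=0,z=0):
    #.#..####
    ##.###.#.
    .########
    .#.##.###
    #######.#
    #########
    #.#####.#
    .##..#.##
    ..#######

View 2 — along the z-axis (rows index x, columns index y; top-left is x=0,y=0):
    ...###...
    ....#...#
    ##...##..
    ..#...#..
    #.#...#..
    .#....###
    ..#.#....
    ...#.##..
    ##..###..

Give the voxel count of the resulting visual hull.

voxel count = 198

before carving: 729 voxels (9×9×9)
step 1: project along y, AND mask (62/81) → |grid| = 558
step 2: project along z, AND mask (28/81) → |grid| = 198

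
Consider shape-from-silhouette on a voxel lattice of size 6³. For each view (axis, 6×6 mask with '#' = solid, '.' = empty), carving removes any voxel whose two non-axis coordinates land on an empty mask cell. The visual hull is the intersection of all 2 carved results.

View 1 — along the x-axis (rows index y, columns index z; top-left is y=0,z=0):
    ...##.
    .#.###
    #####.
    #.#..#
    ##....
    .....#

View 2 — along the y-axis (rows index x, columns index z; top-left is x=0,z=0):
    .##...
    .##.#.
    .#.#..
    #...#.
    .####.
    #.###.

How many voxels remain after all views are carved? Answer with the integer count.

initial block: 6^3 = 216
step 1: project along x, AND mask (17/36) → |grid| = 102
step 2: project along y, AND mask (17/36) → |grid| = 47

47 voxels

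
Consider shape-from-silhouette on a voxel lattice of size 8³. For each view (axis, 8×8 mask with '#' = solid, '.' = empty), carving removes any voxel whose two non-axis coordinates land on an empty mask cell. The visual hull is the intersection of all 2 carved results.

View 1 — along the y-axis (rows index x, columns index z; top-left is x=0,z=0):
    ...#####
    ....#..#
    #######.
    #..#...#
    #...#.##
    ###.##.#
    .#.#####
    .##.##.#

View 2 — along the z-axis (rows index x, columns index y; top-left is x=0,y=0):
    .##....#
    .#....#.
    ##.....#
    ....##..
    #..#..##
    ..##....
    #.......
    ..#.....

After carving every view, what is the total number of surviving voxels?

voxel count = 85

full grid |V| = 512
after view 1 [y-axis, 38 of 64 cells solid] → remaining = 304
after view 2 [z-axis, 18 of 64 cells solid] → remaining = 85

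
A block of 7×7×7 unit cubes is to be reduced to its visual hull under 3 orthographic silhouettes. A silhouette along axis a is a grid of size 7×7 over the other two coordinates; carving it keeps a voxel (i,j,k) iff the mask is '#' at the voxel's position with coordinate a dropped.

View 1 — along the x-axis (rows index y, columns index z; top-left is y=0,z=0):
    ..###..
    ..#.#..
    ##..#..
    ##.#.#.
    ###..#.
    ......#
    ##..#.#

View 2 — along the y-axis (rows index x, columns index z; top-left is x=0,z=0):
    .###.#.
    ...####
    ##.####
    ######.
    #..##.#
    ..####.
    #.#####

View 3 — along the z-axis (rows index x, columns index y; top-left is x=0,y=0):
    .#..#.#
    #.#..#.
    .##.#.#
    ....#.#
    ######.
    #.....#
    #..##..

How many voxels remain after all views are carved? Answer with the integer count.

remaining voxels: 49

before carving: 343 voxels (7×7×7)
  1. axis=0 (YZ plane), |mask|=21  ⇒  voxels=147
  2. axis=1 (XZ plane), |mask|=34  ⇒  voxels=98
  3. axis=2 (XY plane), |mask|=23  ⇒  voxels=49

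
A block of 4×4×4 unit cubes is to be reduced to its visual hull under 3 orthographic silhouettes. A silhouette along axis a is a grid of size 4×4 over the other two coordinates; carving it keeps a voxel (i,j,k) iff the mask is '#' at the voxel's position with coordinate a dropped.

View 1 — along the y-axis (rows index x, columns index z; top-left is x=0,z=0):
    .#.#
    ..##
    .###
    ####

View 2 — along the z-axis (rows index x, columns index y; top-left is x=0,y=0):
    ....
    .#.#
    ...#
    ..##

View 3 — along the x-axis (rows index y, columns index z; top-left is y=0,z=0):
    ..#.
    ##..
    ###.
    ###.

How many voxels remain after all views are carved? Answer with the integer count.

full grid |V| = 64
carve view 1 (along y, XZ-mask fill 11/16): 44 voxels remain
carve view 2 (along z, XY-mask fill 5/16): 15 voxels remain
carve view 3 (along x, YZ-mask fill 9/16): 9 voxels remain

9 voxels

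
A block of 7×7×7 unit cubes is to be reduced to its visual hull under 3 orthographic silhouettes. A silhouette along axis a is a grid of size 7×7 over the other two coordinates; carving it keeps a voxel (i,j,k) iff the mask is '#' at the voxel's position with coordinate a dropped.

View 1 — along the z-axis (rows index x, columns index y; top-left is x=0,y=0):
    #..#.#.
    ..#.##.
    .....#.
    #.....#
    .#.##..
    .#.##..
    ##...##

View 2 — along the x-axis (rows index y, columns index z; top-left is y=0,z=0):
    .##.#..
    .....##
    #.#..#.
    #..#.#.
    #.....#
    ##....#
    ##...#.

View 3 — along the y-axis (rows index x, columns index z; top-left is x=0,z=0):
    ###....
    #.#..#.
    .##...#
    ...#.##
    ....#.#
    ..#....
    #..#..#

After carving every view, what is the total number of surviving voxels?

full grid |V| = 343
after view 1 [z-axis, 19 of 49 cells solid] → remaining = 133
after view 2 [x-axis, 19 of 49 cells solid] → remaining = 51
after view 3 [y-axis, 18 of 49 cells solid] → remaining = 19

|visual hull| = 19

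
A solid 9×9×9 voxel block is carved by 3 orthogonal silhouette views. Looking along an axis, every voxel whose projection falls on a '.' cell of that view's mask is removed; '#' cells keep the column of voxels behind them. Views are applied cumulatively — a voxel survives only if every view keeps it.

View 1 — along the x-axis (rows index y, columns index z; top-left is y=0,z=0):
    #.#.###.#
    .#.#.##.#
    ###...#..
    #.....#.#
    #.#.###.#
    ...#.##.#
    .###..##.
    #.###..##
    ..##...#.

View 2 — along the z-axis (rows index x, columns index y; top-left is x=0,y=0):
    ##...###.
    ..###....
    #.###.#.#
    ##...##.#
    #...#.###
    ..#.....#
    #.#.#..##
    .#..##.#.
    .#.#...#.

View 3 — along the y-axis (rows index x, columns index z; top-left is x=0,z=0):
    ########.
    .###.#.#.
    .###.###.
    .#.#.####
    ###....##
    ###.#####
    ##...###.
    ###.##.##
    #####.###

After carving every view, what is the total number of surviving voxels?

123 voxels

full grid |V| = 729
after view 1 [x-axis, 42 of 81 cells solid] → remaining = 378
after view 2 [z-axis, 38 of 81 cells solid] → remaining = 182
after view 3 [y-axis, 58 of 81 cells solid] → remaining = 123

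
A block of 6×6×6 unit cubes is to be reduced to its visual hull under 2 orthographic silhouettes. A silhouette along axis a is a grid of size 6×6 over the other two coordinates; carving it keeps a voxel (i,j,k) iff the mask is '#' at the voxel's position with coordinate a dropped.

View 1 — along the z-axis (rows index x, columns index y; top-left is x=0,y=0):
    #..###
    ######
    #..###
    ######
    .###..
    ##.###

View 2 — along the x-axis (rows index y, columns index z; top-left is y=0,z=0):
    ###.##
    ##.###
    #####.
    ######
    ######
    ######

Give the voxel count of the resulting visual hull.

before carving: 216 voxels (6×6×6)
V1 z: intersect with XY mask (28 set) -- 168 left
V2 x: intersect with YZ mask (33 set) -- 156 left

156 voxels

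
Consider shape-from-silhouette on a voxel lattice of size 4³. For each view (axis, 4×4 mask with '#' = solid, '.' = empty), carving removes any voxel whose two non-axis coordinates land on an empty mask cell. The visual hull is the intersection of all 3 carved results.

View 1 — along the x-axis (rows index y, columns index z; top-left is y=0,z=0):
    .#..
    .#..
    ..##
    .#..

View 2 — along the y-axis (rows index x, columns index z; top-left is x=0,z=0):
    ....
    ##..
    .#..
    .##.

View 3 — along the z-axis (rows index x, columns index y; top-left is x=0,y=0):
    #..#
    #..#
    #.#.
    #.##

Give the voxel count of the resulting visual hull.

start: 4×4×4 = 64 voxels
step 1: project along x, AND mask (5/16) → |grid| = 20
step 2: project along y, AND mask (5/16) → |grid| = 10
step 3: project along z, AND mask (9/16) → |grid| = 6

6 voxels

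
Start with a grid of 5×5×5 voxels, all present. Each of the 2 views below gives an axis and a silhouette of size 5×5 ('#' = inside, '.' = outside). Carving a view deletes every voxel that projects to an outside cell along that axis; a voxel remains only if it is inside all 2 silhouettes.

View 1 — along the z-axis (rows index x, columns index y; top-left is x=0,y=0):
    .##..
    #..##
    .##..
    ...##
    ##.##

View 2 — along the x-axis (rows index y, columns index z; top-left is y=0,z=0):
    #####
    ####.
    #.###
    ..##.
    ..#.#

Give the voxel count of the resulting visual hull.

remaining voxels: 42

start: 5×5×5 = 125 voxels
[1] z-view keeps 13 columns → grid now 65
[2] x-view keeps 17 columns → grid now 42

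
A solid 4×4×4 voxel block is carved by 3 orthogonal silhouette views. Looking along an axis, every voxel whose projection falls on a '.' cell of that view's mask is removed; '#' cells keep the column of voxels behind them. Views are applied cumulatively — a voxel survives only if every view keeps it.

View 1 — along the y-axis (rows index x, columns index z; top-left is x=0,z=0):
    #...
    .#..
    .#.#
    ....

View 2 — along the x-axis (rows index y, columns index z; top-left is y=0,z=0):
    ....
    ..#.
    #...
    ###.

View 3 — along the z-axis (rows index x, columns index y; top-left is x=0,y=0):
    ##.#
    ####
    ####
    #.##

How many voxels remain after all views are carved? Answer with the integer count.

full grid |V| = 64
[1] y-view keeps 4 columns → grid now 16
[2] x-view keeps 5 columns → grid now 4
[3] z-view keeps 14 columns → grid now 3

3 voxels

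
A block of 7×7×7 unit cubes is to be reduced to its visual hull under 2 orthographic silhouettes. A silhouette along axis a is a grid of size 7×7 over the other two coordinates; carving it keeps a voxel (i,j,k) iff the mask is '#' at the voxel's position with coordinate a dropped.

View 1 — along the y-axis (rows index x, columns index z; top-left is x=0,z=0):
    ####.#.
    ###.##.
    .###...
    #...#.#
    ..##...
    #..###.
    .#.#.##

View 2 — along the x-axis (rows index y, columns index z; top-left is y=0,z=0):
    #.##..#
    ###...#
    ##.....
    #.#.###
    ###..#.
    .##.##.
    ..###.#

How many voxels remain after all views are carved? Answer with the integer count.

remaining voxels: 99

initial block: 7^3 = 343
carve view 1 (along y, XZ-mask fill 26/49): 182 voxels remain
carve view 2 (along x, YZ-mask fill 27/49): 99 voxels remain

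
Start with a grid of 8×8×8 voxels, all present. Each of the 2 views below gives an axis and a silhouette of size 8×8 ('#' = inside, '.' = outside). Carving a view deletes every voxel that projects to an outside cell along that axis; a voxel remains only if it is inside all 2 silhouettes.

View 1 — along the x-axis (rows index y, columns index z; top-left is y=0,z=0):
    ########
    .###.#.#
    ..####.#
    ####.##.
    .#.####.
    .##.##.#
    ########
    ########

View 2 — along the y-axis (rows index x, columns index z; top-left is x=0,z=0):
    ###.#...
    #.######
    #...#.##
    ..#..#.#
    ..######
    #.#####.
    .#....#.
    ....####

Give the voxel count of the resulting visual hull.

222 voxels

start: 8×8×8 = 512 voxels
  1. axis=0 (YZ plane), |mask|=50  ⇒  voxels=400
  2. axis=1 (XZ plane), |mask|=36  ⇒  voxels=222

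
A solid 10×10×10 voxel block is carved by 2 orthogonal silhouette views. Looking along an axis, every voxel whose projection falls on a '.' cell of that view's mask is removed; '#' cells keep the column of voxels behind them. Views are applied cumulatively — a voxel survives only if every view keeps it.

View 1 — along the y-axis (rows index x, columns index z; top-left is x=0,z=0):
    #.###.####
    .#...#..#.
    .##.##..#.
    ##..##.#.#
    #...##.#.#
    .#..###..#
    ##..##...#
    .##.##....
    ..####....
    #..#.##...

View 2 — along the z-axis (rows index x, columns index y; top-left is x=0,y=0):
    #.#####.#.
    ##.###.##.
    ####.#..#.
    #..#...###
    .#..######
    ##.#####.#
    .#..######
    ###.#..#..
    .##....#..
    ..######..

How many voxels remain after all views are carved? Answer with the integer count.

full grid |V| = 1000
step 1: project along y, AND mask (49/100) → |grid| = 490
step 2: project along z, AND mask (61/100) → |grid| = 303

|visual hull| = 303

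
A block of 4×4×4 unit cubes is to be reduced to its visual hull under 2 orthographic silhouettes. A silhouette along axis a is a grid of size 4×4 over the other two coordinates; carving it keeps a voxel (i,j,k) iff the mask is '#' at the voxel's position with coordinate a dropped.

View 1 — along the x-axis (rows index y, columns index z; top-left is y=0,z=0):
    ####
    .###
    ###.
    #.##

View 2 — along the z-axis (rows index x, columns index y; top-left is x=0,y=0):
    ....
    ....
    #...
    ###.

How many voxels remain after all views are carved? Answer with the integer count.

|visual hull| = 14

full grid |V| = 64
carve view 1 (along x, YZ-mask fill 13/16): 52 voxels remain
carve view 2 (along z, XY-mask fill 4/16): 14 voxels remain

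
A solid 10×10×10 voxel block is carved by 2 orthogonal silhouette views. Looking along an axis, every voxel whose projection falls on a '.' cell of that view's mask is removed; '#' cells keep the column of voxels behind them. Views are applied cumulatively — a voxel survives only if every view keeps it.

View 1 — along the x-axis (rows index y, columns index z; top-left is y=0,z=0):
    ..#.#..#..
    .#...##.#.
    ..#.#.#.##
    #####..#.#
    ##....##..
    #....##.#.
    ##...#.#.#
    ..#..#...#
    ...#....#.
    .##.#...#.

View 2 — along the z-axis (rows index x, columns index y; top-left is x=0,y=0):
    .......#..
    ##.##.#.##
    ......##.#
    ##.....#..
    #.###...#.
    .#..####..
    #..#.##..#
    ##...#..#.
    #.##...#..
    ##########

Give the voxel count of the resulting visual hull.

start: 10×10×10 = 1000 voxels
carve view 1 (along x, YZ-mask fill 41/100): 410 voxels remain
carve view 2 (along z, XY-mask fill 47/100): 190 voxels remain

voxel count = 190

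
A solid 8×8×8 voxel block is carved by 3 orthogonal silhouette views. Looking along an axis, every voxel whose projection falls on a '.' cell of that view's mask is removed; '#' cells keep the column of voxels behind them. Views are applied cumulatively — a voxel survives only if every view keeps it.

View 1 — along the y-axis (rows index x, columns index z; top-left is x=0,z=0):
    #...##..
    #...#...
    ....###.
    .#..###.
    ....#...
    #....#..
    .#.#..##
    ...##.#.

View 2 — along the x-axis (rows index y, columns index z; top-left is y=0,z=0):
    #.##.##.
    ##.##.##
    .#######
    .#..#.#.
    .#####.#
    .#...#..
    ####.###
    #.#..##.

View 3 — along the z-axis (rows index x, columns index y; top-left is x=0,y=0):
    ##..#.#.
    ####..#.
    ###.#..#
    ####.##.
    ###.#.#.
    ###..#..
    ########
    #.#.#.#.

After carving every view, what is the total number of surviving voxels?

before carving: 512 voxels (8×8×8)
  1. axis=1 (XZ plane), |mask|=22  ⇒  voxels=176
  2. axis=0 (YZ plane), |mask|=40  ⇒  voxels=110
  3. axis=2 (XY plane), |mask|=41  ⇒  voxels=80

|visual hull| = 80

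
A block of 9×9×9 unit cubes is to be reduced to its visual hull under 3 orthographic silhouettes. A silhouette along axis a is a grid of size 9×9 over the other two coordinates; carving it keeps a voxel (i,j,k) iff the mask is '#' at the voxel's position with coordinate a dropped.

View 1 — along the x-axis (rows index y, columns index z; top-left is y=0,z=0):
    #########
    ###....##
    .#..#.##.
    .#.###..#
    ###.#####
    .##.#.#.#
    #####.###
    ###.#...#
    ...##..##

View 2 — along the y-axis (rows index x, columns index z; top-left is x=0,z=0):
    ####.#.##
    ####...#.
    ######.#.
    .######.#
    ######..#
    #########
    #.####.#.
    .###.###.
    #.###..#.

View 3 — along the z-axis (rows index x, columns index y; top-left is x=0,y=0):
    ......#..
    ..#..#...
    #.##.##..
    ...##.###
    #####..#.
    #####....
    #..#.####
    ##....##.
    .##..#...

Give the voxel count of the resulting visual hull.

start: 9×9×9 = 729 voxels
carve view 1 (along x, YZ-mask fill 53/81): 477 voxels remain
carve view 2 (along y, XZ-mask fill 59/81): 339 voxels remain
carve view 3 (along z, XY-mask fill 37/81): 162 voxels remain

162 voxels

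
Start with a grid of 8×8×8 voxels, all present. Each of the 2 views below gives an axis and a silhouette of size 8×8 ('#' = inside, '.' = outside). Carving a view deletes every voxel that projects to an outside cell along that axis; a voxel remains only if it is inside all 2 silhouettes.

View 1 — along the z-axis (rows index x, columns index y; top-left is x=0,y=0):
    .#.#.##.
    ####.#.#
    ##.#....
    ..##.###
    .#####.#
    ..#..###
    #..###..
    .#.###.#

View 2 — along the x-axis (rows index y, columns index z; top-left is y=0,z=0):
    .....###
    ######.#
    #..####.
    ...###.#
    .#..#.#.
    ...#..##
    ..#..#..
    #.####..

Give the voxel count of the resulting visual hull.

before carving: 512 voxels (8×8×8)
step 1: project along z, AND mask (37/64) → |grid| = 296
step 2: project along x, AND mask (32/64) → |grid| = 153

153 voxels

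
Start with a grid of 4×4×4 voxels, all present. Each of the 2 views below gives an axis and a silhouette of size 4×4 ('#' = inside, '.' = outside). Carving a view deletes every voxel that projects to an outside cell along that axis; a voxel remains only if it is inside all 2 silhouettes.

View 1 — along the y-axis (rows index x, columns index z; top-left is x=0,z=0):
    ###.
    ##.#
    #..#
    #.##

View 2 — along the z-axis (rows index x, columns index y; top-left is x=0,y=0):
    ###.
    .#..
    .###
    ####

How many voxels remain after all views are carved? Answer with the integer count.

voxel count = 30

start: 4×4×4 = 64 voxels
after view 1 [y-axis, 11 of 16 cells solid] → remaining = 44
after view 2 [z-axis, 11 of 16 cells solid] → remaining = 30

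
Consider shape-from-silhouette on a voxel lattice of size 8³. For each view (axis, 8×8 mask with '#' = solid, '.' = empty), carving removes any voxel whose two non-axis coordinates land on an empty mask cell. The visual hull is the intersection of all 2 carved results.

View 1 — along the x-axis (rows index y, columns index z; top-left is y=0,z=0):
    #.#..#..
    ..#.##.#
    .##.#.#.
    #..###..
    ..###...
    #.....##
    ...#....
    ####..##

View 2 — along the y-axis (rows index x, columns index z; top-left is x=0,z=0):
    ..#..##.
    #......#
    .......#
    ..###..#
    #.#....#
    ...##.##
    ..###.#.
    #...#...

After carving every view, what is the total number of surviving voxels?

87 voxels

before carving: 512 voxels (8×8×8)
  1. axis=0 (YZ plane), |mask|=28  ⇒  voxels=224
  2. axis=1 (XZ plane), |mask|=23  ⇒  voxels=87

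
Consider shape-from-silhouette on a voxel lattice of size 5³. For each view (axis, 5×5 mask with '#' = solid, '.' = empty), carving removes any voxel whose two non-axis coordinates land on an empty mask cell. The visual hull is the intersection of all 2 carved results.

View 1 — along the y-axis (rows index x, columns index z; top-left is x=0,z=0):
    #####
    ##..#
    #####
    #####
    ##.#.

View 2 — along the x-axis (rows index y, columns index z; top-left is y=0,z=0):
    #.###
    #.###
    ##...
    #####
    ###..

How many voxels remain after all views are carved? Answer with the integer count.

76 voxels

initial block: 5^3 = 125
V1 y: intersect with XZ mask (21 set) -- 105 left
V2 x: intersect with YZ mask (18 set) -- 76 left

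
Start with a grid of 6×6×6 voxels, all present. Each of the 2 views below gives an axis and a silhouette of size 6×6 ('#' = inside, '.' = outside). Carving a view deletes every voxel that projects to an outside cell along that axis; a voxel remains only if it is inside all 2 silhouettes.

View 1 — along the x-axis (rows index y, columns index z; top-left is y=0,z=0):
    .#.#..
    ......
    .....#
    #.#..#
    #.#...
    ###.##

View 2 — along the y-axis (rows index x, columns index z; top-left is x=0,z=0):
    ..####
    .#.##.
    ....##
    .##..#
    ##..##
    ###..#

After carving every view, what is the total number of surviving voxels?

start: 6×6×6 = 216 voxels
after view 1 [x-axis, 13 of 36 cells solid] → remaining = 78
after view 2 [y-axis, 20 of 36 cells solid] → remaining = 44

44 voxels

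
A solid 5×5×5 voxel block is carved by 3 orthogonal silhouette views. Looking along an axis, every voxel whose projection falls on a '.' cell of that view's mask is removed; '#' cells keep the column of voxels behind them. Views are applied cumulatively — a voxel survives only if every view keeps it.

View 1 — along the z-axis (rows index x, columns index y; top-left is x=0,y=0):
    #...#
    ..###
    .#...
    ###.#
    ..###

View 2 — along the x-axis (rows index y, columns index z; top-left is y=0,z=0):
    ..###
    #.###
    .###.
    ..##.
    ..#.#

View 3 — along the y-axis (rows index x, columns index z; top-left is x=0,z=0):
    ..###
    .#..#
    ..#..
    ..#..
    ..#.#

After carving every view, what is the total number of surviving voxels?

|visual hull| = 16

before carving: 125 voxels (5×5×5)
step 1: project along z, AND mask (13/25) → |grid| = 65
step 2: project along x, AND mask (14/25) → |grid| = 35
step 3: project along y, AND mask (9/25) → |grid| = 16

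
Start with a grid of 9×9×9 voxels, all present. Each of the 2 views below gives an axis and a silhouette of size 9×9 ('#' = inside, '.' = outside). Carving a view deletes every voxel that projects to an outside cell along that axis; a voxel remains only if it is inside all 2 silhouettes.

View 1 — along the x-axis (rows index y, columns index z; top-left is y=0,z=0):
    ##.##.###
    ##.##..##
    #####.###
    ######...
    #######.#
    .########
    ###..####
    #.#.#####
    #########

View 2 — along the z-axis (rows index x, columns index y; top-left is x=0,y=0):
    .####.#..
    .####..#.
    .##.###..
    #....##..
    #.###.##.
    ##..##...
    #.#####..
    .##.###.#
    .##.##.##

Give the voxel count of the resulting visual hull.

full grid |V| = 729
step 1: project along x, AND mask (66/81) → |grid| = 594
step 2: project along z, AND mask (46/81) → |grid| = 337

voxel count = 337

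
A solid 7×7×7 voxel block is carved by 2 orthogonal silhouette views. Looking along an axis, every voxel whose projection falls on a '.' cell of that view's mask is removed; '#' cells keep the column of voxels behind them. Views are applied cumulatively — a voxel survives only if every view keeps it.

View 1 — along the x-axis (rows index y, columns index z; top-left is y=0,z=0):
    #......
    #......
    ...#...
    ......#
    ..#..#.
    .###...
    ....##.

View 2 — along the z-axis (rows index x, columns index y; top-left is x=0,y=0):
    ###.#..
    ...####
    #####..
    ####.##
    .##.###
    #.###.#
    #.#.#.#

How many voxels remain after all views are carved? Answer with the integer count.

50 voxels

start: 7×7×7 = 343 voxels
[1] x-view keeps 11 columns → grid now 77
[2] z-view keeps 33 columns → grid now 50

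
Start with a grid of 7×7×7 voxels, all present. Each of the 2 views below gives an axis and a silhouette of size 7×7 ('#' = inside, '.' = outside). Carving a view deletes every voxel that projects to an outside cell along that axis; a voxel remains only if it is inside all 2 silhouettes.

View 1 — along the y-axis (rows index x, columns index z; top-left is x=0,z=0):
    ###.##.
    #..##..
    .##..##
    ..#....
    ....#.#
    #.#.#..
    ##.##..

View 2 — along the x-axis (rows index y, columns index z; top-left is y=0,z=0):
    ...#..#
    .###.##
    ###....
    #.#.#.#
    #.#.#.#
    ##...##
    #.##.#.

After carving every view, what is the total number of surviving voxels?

full grid |V| = 343
step 1: project along y, AND mask (22/49) → |grid| = 154
step 2: project along x, AND mask (26/49) → |grid| = 81

|visual hull| = 81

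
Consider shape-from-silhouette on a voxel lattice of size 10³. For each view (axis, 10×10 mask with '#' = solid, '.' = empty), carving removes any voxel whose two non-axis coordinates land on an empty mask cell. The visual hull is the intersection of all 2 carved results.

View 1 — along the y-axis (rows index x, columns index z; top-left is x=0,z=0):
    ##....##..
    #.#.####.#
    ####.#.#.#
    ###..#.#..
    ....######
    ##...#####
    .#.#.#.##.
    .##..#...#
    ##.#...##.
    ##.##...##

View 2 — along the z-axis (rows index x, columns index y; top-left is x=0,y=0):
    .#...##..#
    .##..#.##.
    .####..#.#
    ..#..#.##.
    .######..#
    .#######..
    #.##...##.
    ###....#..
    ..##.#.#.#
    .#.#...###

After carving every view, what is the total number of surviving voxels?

|visual hull| = 300

full grid |V| = 1000
V1 y: intersect with XZ mask (56 set) -- 560 left
V2 z: intersect with XY mask (52 set) -- 300 left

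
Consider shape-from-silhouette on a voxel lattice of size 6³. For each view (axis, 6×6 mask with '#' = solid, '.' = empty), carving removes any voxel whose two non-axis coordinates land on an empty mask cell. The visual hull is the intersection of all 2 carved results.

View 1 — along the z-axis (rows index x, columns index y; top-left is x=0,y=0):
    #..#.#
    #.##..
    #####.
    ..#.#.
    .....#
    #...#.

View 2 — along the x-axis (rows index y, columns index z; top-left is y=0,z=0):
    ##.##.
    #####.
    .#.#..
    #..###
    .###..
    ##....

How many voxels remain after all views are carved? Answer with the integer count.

remaining voxels: 52

start: 6×6×6 = 216 voxels
after view 1 [z-axis, 16 of 36 cells solid] → remaining = 96
after view 2 [x-axis, 20 of 36 cells solid] → remaining = 52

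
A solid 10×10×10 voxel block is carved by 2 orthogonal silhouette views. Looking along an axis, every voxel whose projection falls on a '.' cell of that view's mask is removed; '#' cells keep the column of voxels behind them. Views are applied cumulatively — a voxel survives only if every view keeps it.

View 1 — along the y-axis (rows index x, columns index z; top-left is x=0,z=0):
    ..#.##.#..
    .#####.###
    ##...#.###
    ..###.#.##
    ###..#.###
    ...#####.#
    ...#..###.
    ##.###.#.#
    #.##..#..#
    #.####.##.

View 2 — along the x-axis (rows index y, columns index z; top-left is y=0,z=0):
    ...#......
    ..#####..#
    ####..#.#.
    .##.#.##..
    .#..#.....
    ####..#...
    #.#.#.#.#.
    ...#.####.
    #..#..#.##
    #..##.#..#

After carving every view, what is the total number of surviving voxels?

before carving: 1000 voxels (10×10×10)
carve view 1 (along y, XZ-mask fill 60/100): 600 voxels remain
carve view 2 (along x, YZ-mask fill 45/100): 257 voxels remain

|visual hull| = 257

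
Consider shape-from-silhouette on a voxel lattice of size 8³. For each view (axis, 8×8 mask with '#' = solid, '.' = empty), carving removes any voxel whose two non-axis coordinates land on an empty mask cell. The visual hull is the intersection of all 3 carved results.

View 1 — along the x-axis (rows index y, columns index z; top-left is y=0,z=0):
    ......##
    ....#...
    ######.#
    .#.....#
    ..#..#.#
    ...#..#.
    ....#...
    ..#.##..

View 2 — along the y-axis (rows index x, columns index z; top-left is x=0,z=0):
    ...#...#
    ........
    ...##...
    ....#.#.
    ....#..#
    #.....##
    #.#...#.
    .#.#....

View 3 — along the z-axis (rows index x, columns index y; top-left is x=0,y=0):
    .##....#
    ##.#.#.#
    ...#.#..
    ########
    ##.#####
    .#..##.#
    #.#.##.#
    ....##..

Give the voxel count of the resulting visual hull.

before carving: 512 voxels (8×8×8)
after view 1 [x-axis, 21 of 64 cells solid] → remaining = 168
after view 2 [y-axis, 16 of 64 cells solid] → remaining = 43
after view 3 [z-axis, 36 of 64 cells solid] → remaining = 24

24 voxels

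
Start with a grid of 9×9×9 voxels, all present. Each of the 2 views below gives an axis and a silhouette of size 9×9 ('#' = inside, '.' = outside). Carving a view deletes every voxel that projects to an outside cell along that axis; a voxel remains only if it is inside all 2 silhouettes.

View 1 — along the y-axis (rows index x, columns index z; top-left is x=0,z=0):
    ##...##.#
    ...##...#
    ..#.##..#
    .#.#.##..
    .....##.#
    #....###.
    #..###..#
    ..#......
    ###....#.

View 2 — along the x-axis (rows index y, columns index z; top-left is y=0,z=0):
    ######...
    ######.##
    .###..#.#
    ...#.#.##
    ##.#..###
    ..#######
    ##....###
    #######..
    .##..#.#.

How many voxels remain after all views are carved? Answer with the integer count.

voxel count = 190

start: 9×9×9 = 729 voxels
step 1: project along y, AND mask (33/81) → |grid| = 297
step 2: project along x, AND mask (52/81) → |grid| = 190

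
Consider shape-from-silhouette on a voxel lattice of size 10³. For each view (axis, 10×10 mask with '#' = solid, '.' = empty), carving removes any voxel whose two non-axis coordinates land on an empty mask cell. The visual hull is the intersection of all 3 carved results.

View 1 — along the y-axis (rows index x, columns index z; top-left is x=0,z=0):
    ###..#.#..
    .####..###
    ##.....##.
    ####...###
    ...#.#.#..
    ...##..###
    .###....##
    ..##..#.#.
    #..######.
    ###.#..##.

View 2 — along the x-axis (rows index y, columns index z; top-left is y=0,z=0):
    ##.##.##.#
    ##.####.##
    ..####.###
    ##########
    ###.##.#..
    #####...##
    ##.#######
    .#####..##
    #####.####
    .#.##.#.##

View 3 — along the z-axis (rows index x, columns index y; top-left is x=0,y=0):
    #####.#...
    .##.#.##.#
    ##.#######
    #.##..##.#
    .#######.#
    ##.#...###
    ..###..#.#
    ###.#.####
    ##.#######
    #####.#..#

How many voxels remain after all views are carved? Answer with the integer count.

voxel count = 278

before carving: 1000 voxels (10×10×10)
V1 y: intersect with XZ mask (53 set) -- 530 left
V2 x: intersect with YZ mask (76 set) -- 406 left
V3 z: intersect with XY mask (70 set) -- 278 left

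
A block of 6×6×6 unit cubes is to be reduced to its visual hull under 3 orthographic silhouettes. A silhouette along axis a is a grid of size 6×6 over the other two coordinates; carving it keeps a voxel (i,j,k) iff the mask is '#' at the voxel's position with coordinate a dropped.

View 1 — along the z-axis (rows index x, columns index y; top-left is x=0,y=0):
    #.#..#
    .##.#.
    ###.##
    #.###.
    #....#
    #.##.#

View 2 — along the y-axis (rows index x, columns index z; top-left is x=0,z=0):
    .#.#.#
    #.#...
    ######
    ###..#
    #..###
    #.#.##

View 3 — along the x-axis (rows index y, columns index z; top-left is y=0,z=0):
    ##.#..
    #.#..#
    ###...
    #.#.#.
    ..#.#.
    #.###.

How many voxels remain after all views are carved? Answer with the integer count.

46 voxels

full grid |V| = 216
carve view 1 (along z, XY-mask fill 21/36): 126 voxels remain
carve view 2 (along y, XZ-mask fill 23/36): 85 voxels remain
carve view 3 (along x, YZ-mask fill 18/36): 46 voxels remain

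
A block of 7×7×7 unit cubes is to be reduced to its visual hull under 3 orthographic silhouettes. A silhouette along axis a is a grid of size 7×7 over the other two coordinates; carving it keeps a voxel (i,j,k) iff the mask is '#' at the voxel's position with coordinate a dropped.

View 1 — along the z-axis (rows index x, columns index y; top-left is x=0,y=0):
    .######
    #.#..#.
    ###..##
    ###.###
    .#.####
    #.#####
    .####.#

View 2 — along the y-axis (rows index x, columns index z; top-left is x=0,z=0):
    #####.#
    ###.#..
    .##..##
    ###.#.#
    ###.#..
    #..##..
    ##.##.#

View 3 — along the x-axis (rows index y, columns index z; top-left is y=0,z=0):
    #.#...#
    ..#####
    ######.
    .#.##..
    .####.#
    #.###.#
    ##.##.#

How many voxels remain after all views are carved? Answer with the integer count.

initial block: 7^3 = 343
carve view 1 (along z, XY-mask fill 36/49): 252 voxels remain
carve view 2 (along y, XZ-mask fill 31/49): 161 voxels remain
carve view 3 (along x, YZ-mask fill 32/49): 116 voxels remain

remaining voxels: 116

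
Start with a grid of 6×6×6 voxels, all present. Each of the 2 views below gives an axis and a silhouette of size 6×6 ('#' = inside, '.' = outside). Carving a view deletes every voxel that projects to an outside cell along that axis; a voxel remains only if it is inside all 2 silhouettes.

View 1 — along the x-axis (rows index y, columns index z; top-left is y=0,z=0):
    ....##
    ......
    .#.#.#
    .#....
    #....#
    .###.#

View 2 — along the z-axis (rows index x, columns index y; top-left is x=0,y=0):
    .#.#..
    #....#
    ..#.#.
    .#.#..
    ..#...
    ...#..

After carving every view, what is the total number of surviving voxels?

|visual hull| = 17

initial block: 6^3 = 216
V1 x: intersect with YZ mask (12 set) -- 72 left
V2 z: intersect with XY mask (10 set) -- 17 left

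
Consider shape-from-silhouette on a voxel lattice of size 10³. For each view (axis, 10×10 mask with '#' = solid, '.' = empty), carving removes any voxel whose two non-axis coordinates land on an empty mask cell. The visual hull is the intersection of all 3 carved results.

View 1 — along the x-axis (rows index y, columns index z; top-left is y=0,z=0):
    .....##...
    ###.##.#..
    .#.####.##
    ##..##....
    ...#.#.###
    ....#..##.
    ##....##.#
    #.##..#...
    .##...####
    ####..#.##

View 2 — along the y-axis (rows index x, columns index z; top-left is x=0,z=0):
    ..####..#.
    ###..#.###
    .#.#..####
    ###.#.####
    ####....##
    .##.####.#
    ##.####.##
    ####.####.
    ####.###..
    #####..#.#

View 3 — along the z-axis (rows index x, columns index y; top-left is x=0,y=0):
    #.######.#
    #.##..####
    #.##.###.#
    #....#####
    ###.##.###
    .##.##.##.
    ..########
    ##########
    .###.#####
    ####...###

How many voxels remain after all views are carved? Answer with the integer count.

|visual hull| = 259

before carving: 1000 voxels (10×10×10)
[1] x-view keeps 49 columns → grid now 490
[2] y-view keeps 69 columns → grid now 340
[3] z-view keeps 75 columns → grid now 259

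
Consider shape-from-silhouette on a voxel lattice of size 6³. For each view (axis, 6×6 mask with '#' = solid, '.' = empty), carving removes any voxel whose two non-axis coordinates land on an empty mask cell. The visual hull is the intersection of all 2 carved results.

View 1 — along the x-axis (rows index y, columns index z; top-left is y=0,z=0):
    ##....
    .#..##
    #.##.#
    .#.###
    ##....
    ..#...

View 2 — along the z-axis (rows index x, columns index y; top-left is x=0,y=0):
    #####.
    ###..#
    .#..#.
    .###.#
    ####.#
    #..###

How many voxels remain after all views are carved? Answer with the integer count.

start: 6×6×6 = 216 voxels
  1. axis=0 (YZ plane), |mask|=16  ⇒  voxels=96
  2. axis=2 (XY plane), |mask|=24  ⇒  voxels=65

voxel count = 65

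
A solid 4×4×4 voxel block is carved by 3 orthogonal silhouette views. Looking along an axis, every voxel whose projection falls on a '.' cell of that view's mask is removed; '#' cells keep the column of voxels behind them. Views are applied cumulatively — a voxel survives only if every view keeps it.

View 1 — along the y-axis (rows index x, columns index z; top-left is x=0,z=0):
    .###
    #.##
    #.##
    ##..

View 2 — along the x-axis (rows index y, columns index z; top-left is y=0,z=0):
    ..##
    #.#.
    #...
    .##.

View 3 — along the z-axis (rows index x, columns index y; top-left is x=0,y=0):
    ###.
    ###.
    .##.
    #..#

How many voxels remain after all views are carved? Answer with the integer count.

start: 4×4×4 = 64 voxels
V1 y: intersect with XZ mask (11 set) -- 44 left
V2 x: intersect with YZ mask (7 set) -- 20 left
V3 z: intersect with XY mask (10 set) -- 12 left

12 voxels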